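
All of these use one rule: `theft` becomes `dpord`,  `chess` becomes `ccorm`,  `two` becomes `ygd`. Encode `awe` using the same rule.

The output letters match the input read backwards, each shifted +10: theft reversed is tfeht. Two steps: reverse the string, then apply a Caesar shift of +10.
On awe: reverse → ewa; then shift: e+10=o, w+10=g, a+10=k.

ogk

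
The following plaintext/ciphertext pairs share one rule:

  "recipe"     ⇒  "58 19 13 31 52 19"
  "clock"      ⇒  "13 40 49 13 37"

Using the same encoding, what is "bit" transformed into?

10 31 64

r(#18)→58 and e(#5)→19: differences scale by 3, so n = 3·pos + 4. Each letter becomes 3×(its alphabet position, a=1..z=26) + 4.
Applying it to bit: b=2→10, i=9→31, t=20→64.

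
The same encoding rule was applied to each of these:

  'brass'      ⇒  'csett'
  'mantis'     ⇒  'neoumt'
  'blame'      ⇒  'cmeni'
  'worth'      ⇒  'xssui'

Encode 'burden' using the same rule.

The shift depends on letter class: consonant b→c is +1, but vowel a→e is +4. The rule splits by letter class: vowels +4, consonants +1.
Applying it to burden: b(cons)+1=c, u(vowel)+4=y, r(cons)+1=s, d(cons)+1=e, e(vowel)+4=i, n(cons)+1=o.

cyseio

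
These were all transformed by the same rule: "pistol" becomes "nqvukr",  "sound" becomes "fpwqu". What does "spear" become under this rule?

Two steps: reverse the string, then apply a Caesar shift of +2.
Applying it to spear: reverse → raeps; then shift: r+2=t, a+2=c, e+2=g, p+2=r, s+2=u.

tcgru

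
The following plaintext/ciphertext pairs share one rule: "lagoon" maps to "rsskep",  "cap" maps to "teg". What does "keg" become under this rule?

The output letters match the input read backwards, each shifted +4: lagoon reversed is noogal. Two steps: reverse the string, then apply a Caesar shift of +4.
For keg: reverse → gek; then shift: g+4=k, e+4=i, k+4=o.

kio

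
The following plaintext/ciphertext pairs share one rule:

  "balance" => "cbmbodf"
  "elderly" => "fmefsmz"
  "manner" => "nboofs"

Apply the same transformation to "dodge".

epehf

Compare letters: b→c is +1, a→b is +1, l→m is +1 — a constant shift. Every letter moves 1 place later in the alphabet, wrapping around z→a.
For dodge: d+1=e, o+1=p, d+1=e, g+1=h, e+1=f.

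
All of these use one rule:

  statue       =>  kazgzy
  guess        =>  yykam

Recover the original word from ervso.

imply

The output letters match the input read backwards, each shifted +6: statue reversed is eutats. Read the word backwards and shift each letter +6.
Decoding ervso: shift back: e−6=y, r−6=l, v−6=p, s−6=m, o−6=i → ylpmi; then reverse → imply.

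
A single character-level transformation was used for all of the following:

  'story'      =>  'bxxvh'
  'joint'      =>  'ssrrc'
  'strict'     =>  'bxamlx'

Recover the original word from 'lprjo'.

Shifts by position in story: pos 0: s→b (+9), pos 1: t→x (+4), pos 2: o→x (+9), pos 3: r→v (+4) — repeating every 2. The shifts repeat in a cycle of length 2: positions 0,1,… shift by +9, +4, then the pattern repeats.
Undoing it on lprjo: l−9=c, p−4=l, r−9=i, j−4=f, o−9=f.

cliff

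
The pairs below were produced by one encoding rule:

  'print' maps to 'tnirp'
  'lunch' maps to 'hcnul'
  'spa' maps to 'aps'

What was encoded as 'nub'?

bun

The output letters match the input read backwards: print reversed is tnirp. It's just the letters in reverse order.
Decoding nub: then reverse → bun.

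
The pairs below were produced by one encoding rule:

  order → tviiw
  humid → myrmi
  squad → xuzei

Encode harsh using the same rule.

Shifts by position in order: pos 0: o→t (+5), pos 1: r→v (+4), pos 2: d→i (+5), pos 3: e→i (+4) — repeating every 2. The shifts repeat in a cycle of length 2: positions 0,1,… shift by +5, +4, then the pattern repeats.
On harsh: h+5=m, a+4=e, r+5=w, s+4=w, h+5=m.

mewwm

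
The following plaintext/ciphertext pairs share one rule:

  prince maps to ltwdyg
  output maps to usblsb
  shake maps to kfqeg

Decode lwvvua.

Treating letters as 0–25, the rule is x ↦ 17x + 16 (mod 26).
Reversing it on lwvvua: l(11)→23·(11−16)≡15=p; w(22)→23·(22−16)≡8=i; v(21)→23·(21−16)≡11=l; v(21)→23·(21−16)≡11=l; u(20)→23·(20−16)≡14=o; a(0)→23·(0−16)≡22=w (all mod 26).

pillow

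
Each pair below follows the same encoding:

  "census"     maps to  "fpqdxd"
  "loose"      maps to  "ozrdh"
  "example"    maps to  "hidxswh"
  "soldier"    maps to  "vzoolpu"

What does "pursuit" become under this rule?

A repeating key of period 2 is used — shifts +3, +11 over and over.
Applying it to pursuit: p+3=s, u+11=f, r+3=u, s+11=d, u+3=x, i+11=t, t+3=w.

sfudxtw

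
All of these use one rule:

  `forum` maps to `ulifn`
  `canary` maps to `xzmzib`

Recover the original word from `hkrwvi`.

Each pair mirrors across the alphabet (f↔u, o↔l, r↔i): positions sum to 25. Each letter is replaced by its mirror in the alphabet: a↔z, b↔y, c↔x, and so on (the Atbash cipher).
Undoing it on hkrwvi: h↔s, k↔p, r↔i, w↔d, v↔e, i↔r.

spider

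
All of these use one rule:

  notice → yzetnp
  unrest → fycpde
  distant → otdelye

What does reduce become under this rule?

Compare letters: n→y is +11, o→z is +11, t→e is +11 — a constant shift. Each letter is shifted forward by 11 in the alphabet (a Caesar shift of +11).
Applying it to reduce: r+11=c, e+11=p, d+11=o, u+11=f, c+11=n, e+11=p.

cpofnp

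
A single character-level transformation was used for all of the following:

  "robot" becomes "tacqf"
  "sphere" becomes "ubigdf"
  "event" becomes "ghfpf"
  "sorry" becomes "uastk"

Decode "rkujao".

python

Shifts by position in robot: pos 0: r→t (+2), pos 1: o→a (+12), pos 2: b→c (+1), pos 3: o→q (+2), pos 4: t→f (+12) — repeating every 3. A repeating key of period 3 is used — shifts +2, +12, +1 over and over.
Undoing it on rkujao: r−2=p, k−12=y, u−1=t, j−2=h, a−12=o, o−1=n.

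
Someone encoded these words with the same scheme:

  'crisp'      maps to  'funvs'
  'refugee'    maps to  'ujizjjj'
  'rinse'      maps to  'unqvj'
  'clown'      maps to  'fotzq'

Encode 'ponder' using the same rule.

Two shifts are in play — +5 for a/e/i/o/u, +3 for every other letter.
For ponder: p(cons)+3=s, o(vowel)+5=t, n(cons)+3=q, d(cons)+3=g, e(vowel)+5=j, r(cons)+3=u.

stqgju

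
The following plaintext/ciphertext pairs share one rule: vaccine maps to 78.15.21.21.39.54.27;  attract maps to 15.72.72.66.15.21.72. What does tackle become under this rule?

The formula is n = 3×(alphabet index, a=1) + 12.
Applying it to tackle: t=20→72, a=1→15, c=3→21, k=11→45, l=12→48, e=5→27.

72.15.21.45.48.27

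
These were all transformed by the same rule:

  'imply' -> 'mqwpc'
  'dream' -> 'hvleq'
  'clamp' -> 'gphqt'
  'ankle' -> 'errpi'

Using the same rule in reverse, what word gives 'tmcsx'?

Shifts by position in imply: pos 0: i→m (+4), pos 1: m→q (+4), pos 2: p→w (+7), pos 3: l→p (+4), pos 4: y→c (+4) — repeating every 3. A repeating key of period 3 is used — shifts +4, +4, +7 over and over.
Decoding tmcsx: t−4=p, m−4=i, c−7=v, s−4=o, x−4=t.

pivot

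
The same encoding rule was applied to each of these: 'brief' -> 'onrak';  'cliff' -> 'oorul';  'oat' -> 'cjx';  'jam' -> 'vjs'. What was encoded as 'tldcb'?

The output letters match the input read backwards, each shifted +9: brief reversed is feirb. The word is reversed, then every letter is shifted forward by 9.
Reversing it on tldcb: shift back: t−9=k, l−9=c, d−9=u, c−9=t, b−9=s → kcuts; then reverse → stuck.

stuck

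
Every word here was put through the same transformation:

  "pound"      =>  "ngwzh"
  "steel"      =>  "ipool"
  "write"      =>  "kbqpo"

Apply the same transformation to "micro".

This is an affine cipher: with a=0,…,z=25, each position x becomes (7x+12) mod 26.
On micro: m(12)→7·12+12≡18=s; i(8)→7·8+12≡16=q; c(2)→7·2+12≡0=a; r(17)→7·17+12≡1=b; o(14)→7·14+12≡6=g (all mod 26).

sqabg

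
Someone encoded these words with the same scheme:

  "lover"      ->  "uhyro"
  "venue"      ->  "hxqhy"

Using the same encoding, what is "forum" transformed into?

The output letters match the input read backwards, each shifted +3: lover reversed is revol. Read the word backwards and shift each letter +3.
On forum: reverse → murof; then shift: m+3=p, u+3=x, r+3=u, o+3=r, f+3=i.

pxuri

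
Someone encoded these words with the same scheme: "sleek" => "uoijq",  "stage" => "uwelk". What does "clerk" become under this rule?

Each letter shifts forward by (position + 2), i.e. 2, 3, 4, … — the shift grows by one for each successive letter.
On clerk: c+2=e, l+3=o, e+4=i, r+5=w, k+6=q.

eoiwq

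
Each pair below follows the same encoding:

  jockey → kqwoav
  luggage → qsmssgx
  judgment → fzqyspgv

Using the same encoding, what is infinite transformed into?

qfuzurzu

The output letters match the input read backwards, each shifted +12: jockey reversed is yekcoj. Read the word backwards and shift each letter +12.
Applying it to infinite: reverse → etinifni; then shift: e+12=q, t+12=f, i+12=u, n+12=z, i+12=u, f+12=r, n+12=z, i+12=u.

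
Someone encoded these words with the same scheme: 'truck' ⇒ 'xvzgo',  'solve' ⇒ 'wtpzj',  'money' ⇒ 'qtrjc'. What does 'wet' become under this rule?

The shift depends on letter class: consonant t→x is +4, but vowel u→z is +5. Vowels shift forward by 5 and consonants shift forward by 4.
Applying it to wet: w(cons)+4=a, e(vowel)+5=j, t(cons)+4=x.

ajx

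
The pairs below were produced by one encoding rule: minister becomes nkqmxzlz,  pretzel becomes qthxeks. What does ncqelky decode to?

In minister: m→n is +1, i→k is +2, n→q is +3, i→m is +4 — the shift increases by 1 each position. The shift increases by 1 at each position, starting from +1: 1, 2, 3, ….
Decoding ncqelky: n−1=m, c−2=a, q−3=n, e−4=a, l−5=g, k−6=e, y−7=r.

manager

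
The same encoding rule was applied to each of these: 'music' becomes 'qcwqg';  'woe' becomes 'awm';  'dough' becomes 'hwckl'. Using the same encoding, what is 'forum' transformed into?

jwvcq

The shift depends on letter class: consonant m→q is +4, but vowel u→c is +8. The rule splits by letter class: vowels +8, consonants +4.
For forum: f(cons)+4=j, o(vowel)+8=w, r(cons)+4=v, u(vowel)+8=c, m(cons)+4=q.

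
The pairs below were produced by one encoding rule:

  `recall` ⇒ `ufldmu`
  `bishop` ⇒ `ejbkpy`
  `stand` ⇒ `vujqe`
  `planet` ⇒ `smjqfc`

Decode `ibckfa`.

father

Shifts by position in recall: pos 0: r→u (+3), pos 1: e→f (+1), pos 2: c→l (+9), pos 3: a→d (+3), pos 4: l→m (+1), pos 5: l→u (+9) — repeating every 3. It's a Vigenère-style cipher with numeric key [3,1,9]: position i shifts by key[i mod 3].
Reversing it on ibckfa: i−3=f, b−1=a, c−9=t, k−3=h, f−1=e, a−9=r.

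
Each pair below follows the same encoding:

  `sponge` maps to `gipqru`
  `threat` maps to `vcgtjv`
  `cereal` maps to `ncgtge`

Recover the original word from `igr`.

peg

The output letters match the input read backwards, each shifted +2: sponge reversed is egnops. Two steps: reverse the string, then apply a Caesar shift of +2.
Decoding igr: shift back: i−2=g, g−2=e, r−2=p → gep; then reverse → peg.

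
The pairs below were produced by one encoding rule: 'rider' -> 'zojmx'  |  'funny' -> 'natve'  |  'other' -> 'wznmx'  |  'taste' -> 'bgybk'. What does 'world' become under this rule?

euxtj

Shifts by position in rider: pos 0: r→z (+8), pos 1: i→o (+6), pos 2: d→j (+6), pos 3: e→m (+8), pos 4: r→x (+6) — repeating every 3. A repeating key of period 3 is used — shifts +8, +6, +6 over and over.
For world: w+8=e, o+6=u, r+6=x, l+8=t, d+6=j.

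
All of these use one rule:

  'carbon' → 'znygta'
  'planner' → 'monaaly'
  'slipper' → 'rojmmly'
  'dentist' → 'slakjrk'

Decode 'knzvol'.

tackle

Treating letters as 0–25, the rule is x ↦ 19x + 13 (mod 26).
Decoding knzvol: k(10)→11·(10−13)≡19=t; n(13)→11·(13−13)≡0=a; z(25)→11·(25−13)≡2=c; v(21)→11·(21−13)≡10=k; o(14)→11·(14−13)≡11=l; l(11)→11·(11−13)≡4=e (all mod 26).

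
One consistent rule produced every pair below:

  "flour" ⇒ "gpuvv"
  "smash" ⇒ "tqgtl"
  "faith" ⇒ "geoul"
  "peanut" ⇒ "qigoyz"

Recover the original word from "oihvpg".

nebula

Shifts by position in flour: pos 0: f→g (+1), pos 1: l→p (+4), pos 2: o→u (+6), pos 3: u→v (+1), pos 4: r→v (+4) — repeating every 3. The shifts repeat in a cycle of length 3: positions 0,1,… shift by +1, +4, +6, then the pattern repeats.
Decoding oihvpg: o−1=n, i−4=e, h−6=b, v−1=u, p−4=l, g−6=a.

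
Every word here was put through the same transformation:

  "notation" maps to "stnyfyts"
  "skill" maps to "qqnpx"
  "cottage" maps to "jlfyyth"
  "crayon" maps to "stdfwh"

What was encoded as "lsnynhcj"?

exciting

The word is reversed, then every letter is shifted forward by 5.
Reversing it on lsnynhcj: shift back: l−5=g, s−5=n, n−5=i, y−5=t, n−5=i, h−5=c, c−5=x, j−5=e → gniticxe; then reverse → exciting.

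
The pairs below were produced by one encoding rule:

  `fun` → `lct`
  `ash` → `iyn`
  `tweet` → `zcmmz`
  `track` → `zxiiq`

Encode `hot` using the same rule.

The shift depends on letter class: consonant f→l is +6, but vowel u→c is +8. Vowels shift forward by 8 and consonants shift forward by 6.
Applying it to hot: h(cons)+6=n, o(vowel)+8=w, t(cons)+6=z.

nwz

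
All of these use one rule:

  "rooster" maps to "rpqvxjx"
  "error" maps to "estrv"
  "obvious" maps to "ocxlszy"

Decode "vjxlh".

vivid

In rooster: r→r is +0, o→p is +1, o→q is +2, s→v is +3 — the shift increases by 1 each position. The shift increases by 1 at each position, starting from +0: 0, 1, 2, ….
Undoing it on vjxlh: v−0=v, j−1=i, x−2=v, l−3=i, h−4=d.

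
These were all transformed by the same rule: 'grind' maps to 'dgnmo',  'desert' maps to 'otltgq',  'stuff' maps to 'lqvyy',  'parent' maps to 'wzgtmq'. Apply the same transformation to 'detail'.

g(6)→d(3) and r(17)→g(6) fit y≡5x+25 (mod 26); the inverse of 5 mod 26 is 21. Each letter's alphabet position (a=0..z=25) is mapped through 5·x+25 mod 26 — an affine cipher.
On detail: d(3)→5·3+25≡14=o; e(4)→5·4+25≡19=t; t(19)→5·19+25≡16=q; a(0)→5·0+25≡25=z; i(8)→5·8+25≡13=n; l(11)→5·11+25≡2=c (all mod 26).

otqznc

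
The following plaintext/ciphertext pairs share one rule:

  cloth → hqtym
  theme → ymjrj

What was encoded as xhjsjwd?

scenery

Each letter is shifted forward by 5 in the alphabet (a Caesar shift of +5).
Undoing it on xhjsjwd: x−5=s, h−5=c, j−5=e, s−5=n, j−5=e, w−5=r, d−5=y.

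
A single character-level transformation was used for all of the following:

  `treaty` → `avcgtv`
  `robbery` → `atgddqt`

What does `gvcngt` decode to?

The output letters match the input read backwards, each shifted +2: treaty reversed is ytaert. Two steps: reverse the string, then apply a Caesar shift of +2.
Reversing it on gvcngt: shift back: g−2=e, v−2=t, c−2=a, n−2=l, g−2=e, t−2=r → etaler; then reverse → relate.

relate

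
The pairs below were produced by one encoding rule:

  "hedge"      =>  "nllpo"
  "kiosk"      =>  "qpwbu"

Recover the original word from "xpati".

In hedge: h→n is +6, e→l is +7, d→l is +8, g→p is +9 — the shift increases by 1 each position. Each letter shifts forward by (position + 6), i.e. 6, 7, 8, … — the shift grows by one for each successive letter.
Undoing it on xpati: x−6=r, p−7=i, a−8=s, t−9=k, i−10=y.

risky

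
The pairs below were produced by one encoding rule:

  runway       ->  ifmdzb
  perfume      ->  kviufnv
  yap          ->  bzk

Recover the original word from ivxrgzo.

Each pair mirrors across the alphabet (r↔i, u↔f, n↔m): positions sum to 25. This is the alphabet-reversal cipher (Atbash): a becomes z, b becomes y, etc.
Undoing it on ivxrgzo: i↔r, v↔e, x↔c, r↔i, g↔t, z↔a, o↔l.

recital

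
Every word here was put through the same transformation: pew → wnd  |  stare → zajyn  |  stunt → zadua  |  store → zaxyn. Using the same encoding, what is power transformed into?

The shift depends on letter class: consonant p→w is +7, but vowel e→n is +9. The rule splits by letter class: vowels +9, consonants +7.
For power: p(cons)+7=w, o(vowel)+9=x, w(cons)+7=d, e(vowel)+9=n, r(cons)+7=y.

wxdny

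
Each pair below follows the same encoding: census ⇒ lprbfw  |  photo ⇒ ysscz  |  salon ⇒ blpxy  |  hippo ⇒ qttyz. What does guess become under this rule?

Shifts by position in census: pos 0: c→l (+9), pos 1: e→p (+11), pos 2: n→r (+4), pos 3: s→b (+9), pos 4: u→f (+11), pos 5: s→w (+4) — repeating every 3. It's a Vigenère-style cipher with numeric key [9,11,4]: position i shifts by key[i mod 3].
For guess: g+9=p, u+11=f, e+4=i, s+9=b, s+11=d.

pfibd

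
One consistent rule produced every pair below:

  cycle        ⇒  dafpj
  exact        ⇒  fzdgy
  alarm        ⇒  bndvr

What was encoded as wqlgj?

voice

In cycle: c→d is +1, y→a is +2, c→f is +3, l→p is +4 — the shift increases by 1 each position. Letter i (0-indexed) is shifted by i+1, so successive shifts are 1, 2, 3, ….
Decoding wqlgj: w−1=v, q−2=o, l−3=i, g−4=c, j−5=e.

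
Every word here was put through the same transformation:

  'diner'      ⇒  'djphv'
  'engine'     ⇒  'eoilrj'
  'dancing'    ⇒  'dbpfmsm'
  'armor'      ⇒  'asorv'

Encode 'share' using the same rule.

sicui

In diner: d→d is +0, i→j is +1, n→p is +2, e→h is +3 — the shift increases by 1 each position. Letter i (0-indexed) is shifted by i+0, so successive shifts are 0, 1, 2, ….
Applying it to share: s+0=s, h+1=i, a+2=c, r+3=u, e+4=i.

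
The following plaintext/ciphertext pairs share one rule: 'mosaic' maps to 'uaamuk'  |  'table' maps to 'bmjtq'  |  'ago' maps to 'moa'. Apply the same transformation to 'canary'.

The shift depends on letter class: consonant m→u is +8, but vowel o→a is +12. Vowels shift forward by 12 and consonants shift forward by 8.
On canary: c(cons)+8=k, a(vowel)+12=m, n(cons)+8=v, a(vowel)+12=m, r(cons)+8=z, y(cons)+8=g.

kmvmzg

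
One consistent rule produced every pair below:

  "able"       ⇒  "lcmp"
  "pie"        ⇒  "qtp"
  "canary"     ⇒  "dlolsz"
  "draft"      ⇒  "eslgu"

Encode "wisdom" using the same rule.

The rule splits by letter class: vowels +11, consonants +1.
For wisdom: w(cons)+1=x, i(vowel)+11=t, s(cons)+1=t, d(cons)+1=e, o(vowel)+11=z, m(cons)+1=n.

xttezn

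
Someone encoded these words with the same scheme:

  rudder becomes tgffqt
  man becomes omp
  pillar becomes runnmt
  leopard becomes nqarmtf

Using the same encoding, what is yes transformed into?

aqu

The shift depends on letter class: consonant r→t is +2, but vowel u→g is +12. The rule splits by letter class: vowels +12, consonants +2.
Applying it to yes: y(cons)+2=a, e(vowel)+12=q, s(cons)+2=u.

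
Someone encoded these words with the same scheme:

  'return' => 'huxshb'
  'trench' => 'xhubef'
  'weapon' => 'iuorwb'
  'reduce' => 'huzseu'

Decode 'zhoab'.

r(17)→h(7) and e(4)→u(20) fit y≡21x+14 (mod 26); the inverse of 21 mod 26 is 5. This is an affine cipher: with a=0,…,z=25, each position x becomes (21x+14) mod 26.
Reversing it on zhoab: z(25)→5·(25−14)≡3=d; h(7)→5·(7−14)≡17=r; o(14)→5·(14−14)≡0=a; a(0)→5·(0−14)≡8=i; b(1)→5·(1−14)≡13=n (all mod 26).

drain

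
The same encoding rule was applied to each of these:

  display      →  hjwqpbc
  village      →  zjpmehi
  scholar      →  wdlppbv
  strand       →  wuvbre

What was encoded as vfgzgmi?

recycle

A repeating key of period 2 is used — shifts +4, +1 over and over.
Reversing it on vfgzgmi: v−4=r, f−1=e, g−4=c, z−1=y, g−4=c, m−1=l, i−4=e.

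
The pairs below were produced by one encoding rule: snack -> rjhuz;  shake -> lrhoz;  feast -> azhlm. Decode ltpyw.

The output letters match the input read backwards, each shifted +7: snack reversed is kcans. Read the word backwards and shift each letter +7.
Undoing it on ltpyw: shift back: l−7=e, t−7=m, p−7=i, y−7=r, w−7=p → emirp; then reverse → prime.

prime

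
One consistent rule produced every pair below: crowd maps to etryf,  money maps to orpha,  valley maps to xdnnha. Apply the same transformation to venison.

xhplurp

The shift depends on letter class: consonant c→e is +2, but vowel o→r is +3. Two shifts are in play — +3 for a/e/i/o/u, +2 for every other letter.
For venison: v(cons)+2=x, e(vowel)+3=h, n(cons)+2=p, i(vowel)+3=l, s(cons)+2=u, o(vowel)+3=r, n(cons)+2=p.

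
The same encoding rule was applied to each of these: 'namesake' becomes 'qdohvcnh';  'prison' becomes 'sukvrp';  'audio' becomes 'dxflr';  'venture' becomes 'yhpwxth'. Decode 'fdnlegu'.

Shifts by position in namesake: pos 0: n→q (+3), pos 1: a→d (+3), pos 2: m→o (+2), pos 3: e→h (+3), pos 4: s→v (+3), pos 5: a→c (+2) — repeating every 3. The shifts repeat in a cycle of length 3: positions 0,1,… shift by +3, +3, +2, then the pattern repeats.
Undoing it on fdnlegu: f−3=c, d−3=a, n−2=l, l−3=i, e−3=b, g−2=e, u−3=r.

caliber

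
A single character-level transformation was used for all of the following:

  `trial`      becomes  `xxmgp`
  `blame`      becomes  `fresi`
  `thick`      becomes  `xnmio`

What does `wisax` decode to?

Shifts by position in trial: pos 0: t→x (+4), pos 1: r→x (+6), pos 2: i→m (+4), pos 3: a→g (+6) — repeating every 2. The shifts repeat in a cycle of length 2: positions 0,1,… shift by +4, +6, then the pattern repeats.
Undoing it on wisax: w−4=s, i−6=c, s−4=o, a−6=u, x−4=t.

scout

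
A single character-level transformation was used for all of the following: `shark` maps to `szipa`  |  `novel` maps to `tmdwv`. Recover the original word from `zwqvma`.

senior

The output letters match the input read backwards, each shifted +8: shark reversed is krahs. The word is reversed, then every letter is shifted forward by 8.
Decoding zwqvma: shift back: z−8=r, w−8=o, q−8=i, v−8=n, m−8=e, a−8=s → roines; then reverse → senior.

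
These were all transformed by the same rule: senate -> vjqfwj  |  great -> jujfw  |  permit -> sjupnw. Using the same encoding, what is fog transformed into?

itj

The shift depends on letter class: consonant s→v is +3, but vowel e→j is +5. Two shifts are in play — +5 for a/e/i/o/u, +3 for every other letter.
Applying it to fog: f(cons)+3=i, o(vowel)+5=t, g(cons)+3=j.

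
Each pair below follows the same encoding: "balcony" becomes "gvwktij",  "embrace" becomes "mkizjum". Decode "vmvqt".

linen

Two steps: reverse the string, then apply a Caesar shift of +8.
Undoing it on vmvqt: shift back: v−8=n, m−8=e, v−8=n, q−8=i, t−8=l → nenil; then reverse → linen.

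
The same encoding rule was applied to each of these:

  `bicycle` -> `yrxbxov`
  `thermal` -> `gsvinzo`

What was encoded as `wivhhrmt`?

Each pair mirrors across the alphabet (b↔y, i↔r, c↔x): positions sum to 25. This is the alphabet-reversal cipher (Atbash): a becomes z, b becomes y, etc.
Reversing it on wivhhrmt: w↔d, i↔r, v↔e, h↔s, h↔s, r↔i, m↔n, t↔g.

dressing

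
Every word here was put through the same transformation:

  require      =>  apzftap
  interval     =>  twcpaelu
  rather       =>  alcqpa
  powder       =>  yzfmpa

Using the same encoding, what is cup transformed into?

The shift depends on letter class: consonant r→a is +9, but vowel e→p is +11. The rule splits by letter class: vowels +11, consonants +9.
Applying it to cup: c(cons)+9=l, u(vowel)+11=f, p(cons)+9=y.

lfy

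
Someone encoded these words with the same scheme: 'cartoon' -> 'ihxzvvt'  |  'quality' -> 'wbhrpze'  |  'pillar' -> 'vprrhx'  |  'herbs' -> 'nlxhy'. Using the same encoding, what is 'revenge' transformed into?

xlbltml

The shift depends on letter class: consonant c→i is +6, but vowel a→h is +7. The rule splits by letter class: vowels +7, consonants +6.
On revenge: r(cons)+6=x, e(vowel)+7=l, v(cons)+6=b, e(vowel)+7=l, n(cons)+6=t, g(cons)+6=m, e(vowel)+7=l.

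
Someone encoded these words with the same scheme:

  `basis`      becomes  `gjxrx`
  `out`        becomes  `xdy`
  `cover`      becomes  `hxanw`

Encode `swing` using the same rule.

Vowels shift forward by 9 and consonants shift forward by 5.
On swing: s(cons)+5=x, w(cons)+5=b, i(vowel)+9=r, n(cons)+5=s, g(cons)+5=l.

xbrsl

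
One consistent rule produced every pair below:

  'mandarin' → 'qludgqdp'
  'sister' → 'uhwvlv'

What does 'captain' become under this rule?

qldwsdf

The output letters match the input read backwards, each shifted +3: mandarin reversed is niradnam. The word is reversed, then every letter is shifted forward by 3.
Applying it to captain: reverse → niatpac; then shift: n+3=q, i+3=l, a+3=d, t+3=w, p+3=s, a+3=d, c+3=f.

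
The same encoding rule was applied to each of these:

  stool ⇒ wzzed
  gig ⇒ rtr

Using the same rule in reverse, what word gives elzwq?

float

The output letters match the input read backwards, each shifted +11: stool reversed is loots. Read the word backwards and shift each letter +11.
Reversing it on elzwq: shift back: e−11=t, l−11=a, z−11=o, w−11=l, q−11=f → taolf; then reverse → float.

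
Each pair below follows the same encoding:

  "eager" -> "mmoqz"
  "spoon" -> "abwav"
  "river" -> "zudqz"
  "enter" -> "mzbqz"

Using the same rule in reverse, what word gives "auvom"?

since

Shifts by position in eager: pos 0: e→m (+8), pos 1: a→m (+12), pos 2: g→o (+8), pos 3: e→q (+12) — repeating every 2. It's a Vigenère-style cipher with numeric key [8,12]: position i shifts by key[i mod 2].
Undoing it on auvom: a−8=s, u−12=i, v−8=n, o−12=c, m−8=e.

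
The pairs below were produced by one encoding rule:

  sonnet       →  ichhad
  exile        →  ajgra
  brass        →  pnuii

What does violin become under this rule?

Treating letters as 0–25, the rule is x ↦ 21x + 20 (mod 26).
For violin: v(21)→21·21+20≡19=t; i(8)→21·8+20≡6=g; o(14)→21·14+20≡2=c; l(11)→21·11+20≡17=r; i(8)→21·8+20≡6=g; n(13)→21·13+20≡7=h (all mod 26).

tgcrgh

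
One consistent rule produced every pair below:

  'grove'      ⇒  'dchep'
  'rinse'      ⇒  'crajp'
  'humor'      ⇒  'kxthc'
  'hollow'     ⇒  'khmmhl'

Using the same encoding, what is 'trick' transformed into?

qcrbf

This is an affine cipher: with a=0,…,z=25, each position x becomes (7x+13) mod 26.
On trick: t(19)→7·19+13≡16=q; r(17)→7·17+13≡2=c; i(8)→7·8+13≡17=r; c(2)→7·2+13≡1=b; k(10)→7·10+13≡5=f (all mod 26).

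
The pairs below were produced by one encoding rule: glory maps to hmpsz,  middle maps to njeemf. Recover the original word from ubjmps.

tailor

It's a constant shift of +1 (ROT1).
Decoding ubjmps: u−1=t, b−1=a, j−1=i, m−1=l, p−1=o, s−1=r.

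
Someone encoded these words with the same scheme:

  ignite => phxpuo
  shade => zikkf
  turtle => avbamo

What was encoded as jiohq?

cheap

Shifts by position in ignite: pos 0: i→p (+7), pos 1: g→h (+1), pos 2: n→x (+10), pos 3: i→p (+7), pos 4: t→u (+1), pos 5: e→o (+10) — repeating every 3. The shifts repeat in a cycle of length 3: positions 0,1,… shift by +7, +1, +10, then the pattern repeats.
Decoding jiohq: j−7=c, i−1=h, o−10=e, h−7=a, q−1=p.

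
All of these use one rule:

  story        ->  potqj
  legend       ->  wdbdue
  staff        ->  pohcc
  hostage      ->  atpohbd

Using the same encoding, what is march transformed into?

vhqfa

Treating letters as 0–25, the rule is x ↦ 25x + 7 (mod 26).
Applying it to march: m(12)→25·12+7≡21=v; a(0)→25·0+7≡7=h; r(17)→25·17+7≡16=q; c(2)→25·2+7≡5=f; h(7)→25·7+7≡0=a (all mod 26).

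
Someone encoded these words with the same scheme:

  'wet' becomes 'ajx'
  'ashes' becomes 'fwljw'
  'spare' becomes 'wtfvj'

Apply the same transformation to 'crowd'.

The shift depends on letter class: consonant w→a is +4, but vowel e→j is +5. The rule splits by letter class: vowels +5, consonants +4.
On crowd: c(cons)+4=g, r(cons)+4=v, o(vowel)+5=t, w(cons)+4=a, d(cons)+4=h.

gvtah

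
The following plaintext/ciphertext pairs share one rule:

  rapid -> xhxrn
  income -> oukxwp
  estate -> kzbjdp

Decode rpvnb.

liner

The shift increases by 1 at each position, starting from +6: 6, 7, 8, ….
Undoing it on rpvnb: r−6=l, p−7=i, v−8=n, n−9=e, b−10=r.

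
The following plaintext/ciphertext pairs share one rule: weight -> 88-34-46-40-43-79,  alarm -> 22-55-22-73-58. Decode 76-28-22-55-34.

w(#23)→88 and e(#5)→34: differences scale by 3, so n = 3·pos + 19. With a=1..z=26, the number is 3·pos + 19.
Decoding 76-28-22-55-34: 76→(76−19)÷3=19=s, 28→(28−19)÷3=3=c, 22→(22−19)÷3=1=a, 55→(55−19)÷3=12=l, 34→(34−19)÷3=5=e.

scale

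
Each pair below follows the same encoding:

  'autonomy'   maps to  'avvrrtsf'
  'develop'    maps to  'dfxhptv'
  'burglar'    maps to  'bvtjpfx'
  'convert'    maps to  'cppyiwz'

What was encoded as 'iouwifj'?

The shift increases by 1 at each position, starting from +0: 0, 1, 2, ….
Decoding iouwifj: i−0=i, o−1=n, u−2=s, w−3=t, i−4=e, f−5=a, j−6=d.

instead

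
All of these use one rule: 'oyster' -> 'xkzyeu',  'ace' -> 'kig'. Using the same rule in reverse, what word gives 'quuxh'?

brook

Two steps: reverse the string, then apply a Caesar shift of +6.
Decoding quuxh: shift back: q−6=k, u−6=o, u−6=o, x−6=r, h−6=b → koorb; then reverse → brook.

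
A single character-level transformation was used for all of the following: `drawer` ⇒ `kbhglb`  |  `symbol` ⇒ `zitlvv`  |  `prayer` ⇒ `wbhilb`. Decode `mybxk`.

found

Shifts by position in drawer: pos 0: d→k (+7), pos 1: r→b (+10), pos 2: a→h (+7), pos 3: w→g (+10) — repeating every 2. It's a Vigenère-style cipher with numeric key [7,10]: position i shifts by key[i mod 2].
Undoing it on mybxk: m−7=f, y−10=o, b−7=u, x−10=n, k−7=d.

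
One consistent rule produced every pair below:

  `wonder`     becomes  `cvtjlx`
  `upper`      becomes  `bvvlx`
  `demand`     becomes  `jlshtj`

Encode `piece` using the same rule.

Vowels shift forward by 7 and consonants shift forward by 6.
Applying it to piece: p(cons)+6=v, i(vowel)+7=p, e(vowel)+7=l, c(cons)+6=i, e(vowel)+7=l.

vplil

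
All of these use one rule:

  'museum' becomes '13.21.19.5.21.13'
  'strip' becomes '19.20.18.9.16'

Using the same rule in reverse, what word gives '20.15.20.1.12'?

m is letter #13 and maps to 13: an offset of 0. Letters become their 1-indexed alphabet positions: a=1 … z=26.
Undoing it on 20.15.20.1.12: 20=t, 15=o, 20=t, 1=a, 12=l.

total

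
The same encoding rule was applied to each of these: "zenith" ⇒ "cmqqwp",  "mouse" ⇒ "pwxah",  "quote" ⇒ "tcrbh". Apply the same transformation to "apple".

dxsth

Shifts by position in zenith: pos 0: z→c (+3), pos 1: e→m (+8), pos 2: n→q (+3), pos 3: i→q (+8) — repeating every 2. It's a Vigenère-style cipher with numeric key [3,8]: position i shifts by key[i mod 2].
Applying it to apple: a+3=d, p+8=x, p+3=s, l+8=t, e+3=h.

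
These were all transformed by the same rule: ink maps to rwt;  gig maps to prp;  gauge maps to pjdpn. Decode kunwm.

It's a constant shift of +9 (ROT9).
Decoding kunwm: k−9=b, u−9=l, n−9=e, w−9=n, m−9=d.

blend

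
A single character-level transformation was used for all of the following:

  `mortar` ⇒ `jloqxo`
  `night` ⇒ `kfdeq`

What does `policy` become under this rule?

Compare letters: m→j is +23, o→l is +23, r→o is +23 — a constant shift. It's a constant shift of +23 (ROT23).
On policy: p+23=m, o+23=l, l+23=i, i+23=f, c+23=z, y+23=v.

mlifzv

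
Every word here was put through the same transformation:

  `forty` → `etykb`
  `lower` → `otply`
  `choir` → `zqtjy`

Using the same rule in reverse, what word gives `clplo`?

Each letter's alphabet position (a=0..z=25) is mapped through 19·x+13 mod 26 — an affine cipher.
Decoding clplo: c(2)→11·(2−13)≡9=j; l(11)→11·(11−13)≡4=e; p(15)→11·(15−13)≡22=w; l(11)→11·(11−13)≡4=e; o(14)→11·(14−13)≡11=l (all mod 26).

jewel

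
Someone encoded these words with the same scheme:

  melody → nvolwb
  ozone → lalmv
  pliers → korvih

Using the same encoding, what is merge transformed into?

Each pair mirrors across the alphabet (m↔n, e↔v, l↔o): positions sum to 25. This is the alphabet-reversal cipher (Atbash): a becomes z, b becomes y, etc.
On merge: m↔n, e↔v, r↔i, g↔t, e↔v.

nvitv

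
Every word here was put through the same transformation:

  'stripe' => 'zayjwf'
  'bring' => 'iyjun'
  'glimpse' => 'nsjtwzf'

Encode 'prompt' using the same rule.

wyptwa

Two shifts are in play — +1 for a/e/i/o/u, +7 for every other letter.
For prompt: p(cons)+7=w, r(cons)+7=y, o(vowel)+1=p, m(cons)+7=t, p(cons)+7=w, t(cons)+7=a.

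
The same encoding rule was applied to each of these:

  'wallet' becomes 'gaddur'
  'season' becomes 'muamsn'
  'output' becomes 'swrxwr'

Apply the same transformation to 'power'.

w(22)→g(6) and a(0)→a(0) fit y≡5x+0 (mod 26); the inverse of 5 mod 26 is 21. Treating letters as 0–25, the rule is x ↦ 5x + 0 (mod 26).
Applying it to power: p(15)→5·15+0≡23=x; o(14)→5·14+0≡18=s; w(22)→5·22+0≡6=g; e(4)→5·4+0≡20=u; r(17)→5·17+0≡7=h (all mod 26).

xsguh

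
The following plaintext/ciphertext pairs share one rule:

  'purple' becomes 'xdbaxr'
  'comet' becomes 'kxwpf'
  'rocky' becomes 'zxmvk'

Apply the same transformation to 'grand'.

oakyp

The shift increases by 1 at each position, starting from +8: 8, 9, 10, ….
Applying it to grand: g+8=o, r+9=a, a+10=k, n+11=y, d+12=p.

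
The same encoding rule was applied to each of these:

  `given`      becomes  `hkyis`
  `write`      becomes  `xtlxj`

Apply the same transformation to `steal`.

tvheq

In given: g→h is +1, i→k is +2, v→y is +3, e→i is +4 — the shift increases by 1 each position. Each letter shifts forward by (position + 1), i.e. 1, 2, 3, … — the shift grows by one for each successive letter.
Applying it to steal: s+1=t, t+2=v, e+3=h, a+4=e, l+5=q.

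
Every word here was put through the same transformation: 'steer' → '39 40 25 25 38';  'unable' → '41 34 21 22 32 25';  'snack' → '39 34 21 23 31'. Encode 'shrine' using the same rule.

Letters become their 1-based position plus 20 (so a→21, b→22, …).
Applying it to shrine: s=19→39, h=8→28, r=18→38, i=9→29, n=14→34, e=5→25.

39 28 38 29 34 25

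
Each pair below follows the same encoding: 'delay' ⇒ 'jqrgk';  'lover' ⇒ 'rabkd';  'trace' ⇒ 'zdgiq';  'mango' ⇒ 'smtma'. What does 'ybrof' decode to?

split

Shifts by position in delay: pos 0: d→j (+6), pos 1: e→q (+12), pos 2: l→r (+6), pos 3: a→g (+6), pos 4: y→k (+12) — repeating every 3. The shifts repeat in a cycle of length 3: positions 0,1,… shift by +6, +12, +6, then the pattern repeats.
Reversing it on ybrof: y−6=s, b−12=p, r−6=l, o−6=i, f−12=t.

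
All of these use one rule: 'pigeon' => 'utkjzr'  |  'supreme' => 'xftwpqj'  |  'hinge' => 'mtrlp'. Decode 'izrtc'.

donor

Shifts by position in pigeon: pos 0: p→u (+5), pos 1: i→t (+11), pos 2: g→k (+4), pos 3: e→j (+5), pos 4: o→z (+11), pos 5: n→r (+4) — repeating every 3. A repeating key of period 3 is used — shifts +5, +11, +4 over and over.
Reversing it on izrtc: i−5=d, z−11=o, r−4=n, t−5=o, c−11=r.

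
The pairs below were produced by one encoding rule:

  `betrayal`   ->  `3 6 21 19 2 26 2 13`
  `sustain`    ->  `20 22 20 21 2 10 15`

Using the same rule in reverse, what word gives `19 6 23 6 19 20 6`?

reverse

b is letter #2 and maps to 3: an offset of 1. Each letter is replaced by its alphabet position (a=1..z=26) + 1.
Reversing it on 19 6 23 6 19 20 6: 19→(19−1)÷1=18=r, 6→(6−1)÷1=5=e, 23→(23−1)÷1=22=v, 6→(6−1)÷1=5=e, 19→(19−1)÷1=18=r, 20→(20−1)÷1=19=s, 6→(6−1)÷1=5=e.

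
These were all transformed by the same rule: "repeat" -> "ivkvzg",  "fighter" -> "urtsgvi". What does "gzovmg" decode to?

talent

Each pair mirrors across the alphabet (r↔i, e↔v, p↔k): positions sum to 25. Each letter is replaced by its mirror in the alphabet: a↔z, b↔y, c↔x, and so on (the Atbash cipher).
Undoing it on gzovmg: g↔t, z↔a, o↔l, v↔e, m↔n, g↔t.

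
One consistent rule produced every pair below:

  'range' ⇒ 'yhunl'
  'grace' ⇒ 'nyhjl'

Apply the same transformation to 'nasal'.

Every letter moves 7 places later in the alphabet, wrapping around z→a.
On nasal: n+7=u, a+7=h, s+7=z, a+7=h, l+7=s.

uhzhs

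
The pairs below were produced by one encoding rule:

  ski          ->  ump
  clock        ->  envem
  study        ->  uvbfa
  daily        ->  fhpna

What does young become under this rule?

avbpi

The rule splits by letter class: vowels +7, consonants +2.
On young: y(cons)+2=a, o(vowel)+7=v, u(vowel)+7=b, n(cons)+2=p, g(cons)+2=i.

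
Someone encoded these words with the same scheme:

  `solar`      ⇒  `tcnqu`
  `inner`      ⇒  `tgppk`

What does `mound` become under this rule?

fpwqo

The output letters match the input read backwards, each shifted +2: solar reversed is ralos. The word is reversed, then every letter is shifted forward by 2.
Applying it to mound: reverse → dnuom; then shift: d+2=f, n+2=p, u+2=w, o+2=q, m+2=o.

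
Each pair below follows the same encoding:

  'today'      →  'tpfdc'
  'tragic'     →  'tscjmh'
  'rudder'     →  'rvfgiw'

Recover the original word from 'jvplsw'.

Letter i (0-indexed) is shifted by i+0, so successive shifts are 0, 1, 2, ….
Reversing it on jvplsw: j−0=j, v−1=u, p−2=n, l−3=i, s−4=o, w−5=r.

junior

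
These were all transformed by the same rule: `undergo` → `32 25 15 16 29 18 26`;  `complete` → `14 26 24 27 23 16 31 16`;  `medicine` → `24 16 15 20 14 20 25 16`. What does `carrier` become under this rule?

14 12 29 29 20 16 29

Each letter is replaced by its alphabet position (a=1..z=26) + 11.
Applying it to carrier: c=3→14, a=1→12, r=18→29, r=18→29, i=9→20, e=5→16, r=18→29.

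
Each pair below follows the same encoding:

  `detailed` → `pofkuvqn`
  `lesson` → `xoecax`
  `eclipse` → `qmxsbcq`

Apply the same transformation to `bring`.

nbuxs

It's a Vigenère-style cipher with numeric key [12,10]: position i shifts by key[i mod 2].
Applying it to bring: b+12=n, r+10=b, i+12=u, n+10=x, g+12=s.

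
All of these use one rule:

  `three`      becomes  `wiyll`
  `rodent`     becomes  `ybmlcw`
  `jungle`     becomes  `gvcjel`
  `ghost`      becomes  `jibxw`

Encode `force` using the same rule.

t(19)→w(22) and h(7)→i(8) fit y≡25x+15 (mod 26); the inverse of 25 mod 26 is 25. This is an affine cipher: with a=0,…,z=25, each position x becomes (25x+15) mod 26.
For force: f(5)→25·5+15≡10=k; o(14)→25·14+15≡1=b; r(17)→25·17+15≡24=y; c(2)→25·2+15≡13=n; e(4)→25·4+15≡11=l (all mod 26).

kbynl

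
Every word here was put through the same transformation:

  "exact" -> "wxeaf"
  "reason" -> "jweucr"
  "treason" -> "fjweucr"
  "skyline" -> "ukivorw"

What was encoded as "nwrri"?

penny

e(4)→w(22) and x(23)→x(23) fit y≡11x+4 (mod 26); the inverse of 11 mod 26 is 19. Treating letters as 0–25, the rule is x ↦ 11x + 4 (mod 26).
Reversing it on nwrri: n(13)→19·(13−4)≡15=p; w(22)→19·(22−4)≡4=e; r(17)→19·(17−4)≡13=n; r(17)→19·(17−4)≡13=n; i(8)→19·(8−4)≡24=y (all mod 26).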